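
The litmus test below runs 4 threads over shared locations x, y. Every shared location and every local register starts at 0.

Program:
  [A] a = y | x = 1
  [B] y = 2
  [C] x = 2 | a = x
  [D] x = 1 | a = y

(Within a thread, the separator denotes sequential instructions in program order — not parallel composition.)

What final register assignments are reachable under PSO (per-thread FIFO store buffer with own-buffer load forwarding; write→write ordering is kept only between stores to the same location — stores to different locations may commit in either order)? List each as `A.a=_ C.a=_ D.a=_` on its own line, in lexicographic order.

A.a=0 C.a=1 D.a=0
A.a=0 C.a=1 D.a=2
A.a=0 C.a=2 D.a=0
A.a=0 C.a=2 D.a=2
A.a=2 C.a=1 D.a=0
A.a=2 C.a=1 D.a=2
A.a=2 C.a=2 D.a=0
A.a=2 C.a=2 D.a=2

outcome vector order: (A.a,C.a,D.a)
|PSO outcomes| = 8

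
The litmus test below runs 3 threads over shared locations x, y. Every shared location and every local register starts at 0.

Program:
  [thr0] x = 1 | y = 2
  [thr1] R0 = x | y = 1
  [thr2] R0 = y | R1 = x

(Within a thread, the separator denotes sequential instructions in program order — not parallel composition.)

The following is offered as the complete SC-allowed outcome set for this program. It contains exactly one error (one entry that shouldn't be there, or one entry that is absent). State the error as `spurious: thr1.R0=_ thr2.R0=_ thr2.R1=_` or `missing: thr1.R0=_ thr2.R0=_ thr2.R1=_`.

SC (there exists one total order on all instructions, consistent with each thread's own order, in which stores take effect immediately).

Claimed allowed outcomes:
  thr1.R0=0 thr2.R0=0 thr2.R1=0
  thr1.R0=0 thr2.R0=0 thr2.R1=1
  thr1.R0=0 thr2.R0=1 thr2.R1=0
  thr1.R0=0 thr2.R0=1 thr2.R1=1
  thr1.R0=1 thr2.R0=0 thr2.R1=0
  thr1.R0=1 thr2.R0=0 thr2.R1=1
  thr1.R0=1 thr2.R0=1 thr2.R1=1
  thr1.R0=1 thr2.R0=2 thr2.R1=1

missing: thr1.R0=0 thr2.R0=2 thr2.R1=1

outcome vector order: (thr1.R0,thr2.R0,thr2.R1)
[SC] allowed = {(0,0,0), (0,0,1), (0,1,0), (0,1,1), (0,2,1), (1,0,0), (1,0,1), (1,1,1), (1,2,1)}
SC∖claimed = {(0,2,1)}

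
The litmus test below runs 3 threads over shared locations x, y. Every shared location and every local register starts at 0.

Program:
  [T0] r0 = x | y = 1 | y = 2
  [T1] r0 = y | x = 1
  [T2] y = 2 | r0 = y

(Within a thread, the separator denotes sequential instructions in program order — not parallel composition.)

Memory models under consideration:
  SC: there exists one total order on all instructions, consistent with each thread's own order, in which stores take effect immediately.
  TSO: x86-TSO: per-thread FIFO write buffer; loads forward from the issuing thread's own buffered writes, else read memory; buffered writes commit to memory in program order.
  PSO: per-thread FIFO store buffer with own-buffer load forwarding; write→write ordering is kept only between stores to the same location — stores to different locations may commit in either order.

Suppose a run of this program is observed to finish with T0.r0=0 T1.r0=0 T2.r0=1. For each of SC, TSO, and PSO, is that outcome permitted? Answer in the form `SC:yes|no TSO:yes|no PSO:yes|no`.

outcome vector order: (T0.r0,T1.r0,T2.r0)
[SC] allowed = {001; 002; 011; 012; 021; 022; 101; 102; 121; 122}
[TSO] allowed = {001; 002; 011; 012; 021; 022; 101; 102; 121; 122}
[PSO] allowed = {001; 002; 011; 012; 021; 022; 101; 102; 121; 122}
target 001 ∈ {SC,TSO,PSO}

SC:yes TSO:yes PSO:yes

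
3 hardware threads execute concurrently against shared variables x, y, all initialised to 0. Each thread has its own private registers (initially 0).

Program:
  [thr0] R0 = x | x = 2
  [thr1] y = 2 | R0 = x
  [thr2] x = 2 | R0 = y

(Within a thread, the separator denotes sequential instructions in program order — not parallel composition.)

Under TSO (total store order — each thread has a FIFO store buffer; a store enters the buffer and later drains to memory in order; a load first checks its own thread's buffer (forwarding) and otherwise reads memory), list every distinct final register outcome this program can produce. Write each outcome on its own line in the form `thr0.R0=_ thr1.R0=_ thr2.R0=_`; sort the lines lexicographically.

thr0.R0=0 thr1.R0=0 thr2.R0=0
thr0.R0=0 thr1.R0=0 thr2.R0=2
thr0.R0=0 thr1.R0=2 thr2.R0=0
thr0.R0=0 thr1.R0=2 thr2.R0=2
thr0.R0=2 thr1.R0=0 thr2.R0=0
thr0.R0=2 thr1.R0=0 thr2.R0=2
thr0.R0=2 thr1.R0=2 thr2.R0=0
thr0.R0=2 thr1.R0=2 thr2.R0=2

outcome vector order: (thr0.R0,thr1.R0,thr2.R0)
|TSO outcomes| = 8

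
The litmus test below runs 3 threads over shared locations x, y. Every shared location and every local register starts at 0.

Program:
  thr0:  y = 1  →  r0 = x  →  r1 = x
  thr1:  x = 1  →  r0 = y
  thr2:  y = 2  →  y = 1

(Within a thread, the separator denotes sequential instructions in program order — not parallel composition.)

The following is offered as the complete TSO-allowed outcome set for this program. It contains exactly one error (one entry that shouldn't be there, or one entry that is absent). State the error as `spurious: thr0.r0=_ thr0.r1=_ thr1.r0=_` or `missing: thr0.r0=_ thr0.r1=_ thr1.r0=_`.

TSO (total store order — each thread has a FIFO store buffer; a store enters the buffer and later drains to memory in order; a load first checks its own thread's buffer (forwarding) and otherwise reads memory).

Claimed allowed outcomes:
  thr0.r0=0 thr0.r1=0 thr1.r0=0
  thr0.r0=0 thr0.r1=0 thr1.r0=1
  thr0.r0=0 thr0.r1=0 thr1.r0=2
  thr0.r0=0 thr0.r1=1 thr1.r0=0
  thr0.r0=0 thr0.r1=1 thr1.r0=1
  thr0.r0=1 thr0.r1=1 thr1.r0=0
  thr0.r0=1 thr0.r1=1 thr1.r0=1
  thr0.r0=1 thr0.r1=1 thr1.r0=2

outcome vector order: (thr0.r0,thr0.r1,thr1.r0)
[TSO] allowed = {<0 0 0> <0 0 1> <0 0 2> <0 1 0> <0 1 1> <0 1 2> <1 1 0> <1 1 1> <1 1 2>}
TSO∖claimed = {<0 1 2>}

missing: thr0.r0=0 thr0.r1=1 thr1.r0=2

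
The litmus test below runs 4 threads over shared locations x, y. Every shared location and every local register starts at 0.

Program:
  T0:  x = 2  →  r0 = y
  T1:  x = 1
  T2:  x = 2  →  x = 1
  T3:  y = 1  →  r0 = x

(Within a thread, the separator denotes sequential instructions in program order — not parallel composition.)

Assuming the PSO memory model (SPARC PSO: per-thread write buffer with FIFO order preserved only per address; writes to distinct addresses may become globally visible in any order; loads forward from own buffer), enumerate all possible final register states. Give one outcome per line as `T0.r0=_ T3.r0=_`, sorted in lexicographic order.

T0.r0=0 T3.r0=0
T0.r0=0 T3.r0=1
T0.r0=0 T3.r0=2
T0.r0=1 T3.r0=0
T0.r0=1 T3.r0=1
T0.r0=1 T3.r0=2

outcome vector order: (T0.r0,T3.r0)
|PSO outcomes| = 6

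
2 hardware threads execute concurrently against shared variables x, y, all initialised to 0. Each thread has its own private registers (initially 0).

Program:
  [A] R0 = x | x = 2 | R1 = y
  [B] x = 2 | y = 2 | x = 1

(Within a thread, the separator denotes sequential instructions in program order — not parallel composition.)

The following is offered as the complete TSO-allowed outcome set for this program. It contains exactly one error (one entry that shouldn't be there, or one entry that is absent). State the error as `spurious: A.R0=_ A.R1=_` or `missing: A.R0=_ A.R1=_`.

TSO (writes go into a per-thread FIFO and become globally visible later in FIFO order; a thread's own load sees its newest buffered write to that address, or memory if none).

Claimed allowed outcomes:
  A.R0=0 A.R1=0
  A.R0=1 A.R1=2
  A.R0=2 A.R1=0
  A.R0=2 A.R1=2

missing: A.R0=0 A.R1=2

outcome vector order: (A.R0,A.R1)
TSO: 5 outcomes — {(0,0); (0,2); (1,2); (2,0); (2,2)}
TSO∖claimed = {(0,2)}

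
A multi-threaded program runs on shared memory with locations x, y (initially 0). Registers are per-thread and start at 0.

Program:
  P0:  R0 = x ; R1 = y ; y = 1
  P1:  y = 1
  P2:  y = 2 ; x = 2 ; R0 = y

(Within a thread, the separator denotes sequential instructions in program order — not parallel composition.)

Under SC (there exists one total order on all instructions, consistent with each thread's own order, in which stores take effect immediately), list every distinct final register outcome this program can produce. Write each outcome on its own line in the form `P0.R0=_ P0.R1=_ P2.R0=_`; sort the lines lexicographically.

outcome vector order: (P0.R0,P0.R1,P2.R0)
|SC outcomes| = 10

P0.R0=0 P0.R1=0 P2.R0=1
P0.R0=0 P0.R1=0 P2.R0=2
P0.R0=0 P0.R1=1 P2.R0=1
P0.R0=0 P0.R1=1 P2.R0=2
P0.R0=0 P0.R1=2 P2.R0=1
P0.R0=0 P0.R1=2 P2.R0=2
P0.R0=2 P0.R1=1 P2.R0=1
P0.R0=2 P0.R1=1 P2.R0=2
P0.R0=2 P0.R1=2 P2.R0=1
P0.R0=2 P0.R1=2 P2.R0=2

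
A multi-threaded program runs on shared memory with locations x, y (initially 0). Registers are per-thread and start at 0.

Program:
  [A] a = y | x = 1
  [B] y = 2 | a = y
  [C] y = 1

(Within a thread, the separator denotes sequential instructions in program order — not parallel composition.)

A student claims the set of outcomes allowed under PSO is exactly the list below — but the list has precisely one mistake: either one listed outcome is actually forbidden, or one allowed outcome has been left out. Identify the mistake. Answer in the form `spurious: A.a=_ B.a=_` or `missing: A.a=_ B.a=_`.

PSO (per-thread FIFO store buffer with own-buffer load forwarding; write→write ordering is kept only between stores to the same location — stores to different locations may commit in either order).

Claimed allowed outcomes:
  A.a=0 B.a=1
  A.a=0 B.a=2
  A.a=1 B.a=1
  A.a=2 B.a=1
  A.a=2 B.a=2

outcome vector order: (A.a,B.a)
[PSO] allowed = {01 02 11 12 21 22}
PSO∖claimed = {12}

missing: A.a=1 B.a=2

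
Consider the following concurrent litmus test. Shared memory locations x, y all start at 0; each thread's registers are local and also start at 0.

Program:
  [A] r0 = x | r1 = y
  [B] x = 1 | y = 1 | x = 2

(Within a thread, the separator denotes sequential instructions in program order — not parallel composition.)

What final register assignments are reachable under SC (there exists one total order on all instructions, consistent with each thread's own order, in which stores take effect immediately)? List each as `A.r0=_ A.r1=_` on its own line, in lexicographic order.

A.r0=0 A.r1=0
A.r0=0 A.r1=1
A.r0=1 A.r1=0
A.r0=1 A.r1=1
A.r0=2 A.r1=1

outcome vector order: (A.r0,A.r1)
|SC outcomes| = 5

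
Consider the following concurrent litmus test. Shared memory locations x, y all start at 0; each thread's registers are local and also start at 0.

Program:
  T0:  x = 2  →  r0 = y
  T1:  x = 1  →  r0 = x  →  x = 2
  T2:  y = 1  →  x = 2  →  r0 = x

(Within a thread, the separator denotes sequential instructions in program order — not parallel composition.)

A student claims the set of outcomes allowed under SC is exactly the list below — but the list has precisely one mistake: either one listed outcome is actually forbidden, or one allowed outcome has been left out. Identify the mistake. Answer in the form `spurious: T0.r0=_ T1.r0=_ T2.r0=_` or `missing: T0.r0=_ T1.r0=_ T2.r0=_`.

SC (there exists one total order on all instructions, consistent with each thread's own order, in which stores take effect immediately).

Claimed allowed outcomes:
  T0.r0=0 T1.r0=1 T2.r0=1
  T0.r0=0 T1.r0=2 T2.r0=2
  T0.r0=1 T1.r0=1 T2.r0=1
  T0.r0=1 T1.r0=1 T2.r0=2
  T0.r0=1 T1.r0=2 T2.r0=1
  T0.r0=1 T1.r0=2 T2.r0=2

outcome vector order: (T0.r0,T1.r0,T2.r0)
under SC → (0,1,1); (0,1,2); (0,2,2); (1,1,1); (1,1,2); (1,2,1); (1,2,2)
SC∖claimed = {(0,1,2)}

missing: T0.r0=0 T1.r0=1 T2.r0=2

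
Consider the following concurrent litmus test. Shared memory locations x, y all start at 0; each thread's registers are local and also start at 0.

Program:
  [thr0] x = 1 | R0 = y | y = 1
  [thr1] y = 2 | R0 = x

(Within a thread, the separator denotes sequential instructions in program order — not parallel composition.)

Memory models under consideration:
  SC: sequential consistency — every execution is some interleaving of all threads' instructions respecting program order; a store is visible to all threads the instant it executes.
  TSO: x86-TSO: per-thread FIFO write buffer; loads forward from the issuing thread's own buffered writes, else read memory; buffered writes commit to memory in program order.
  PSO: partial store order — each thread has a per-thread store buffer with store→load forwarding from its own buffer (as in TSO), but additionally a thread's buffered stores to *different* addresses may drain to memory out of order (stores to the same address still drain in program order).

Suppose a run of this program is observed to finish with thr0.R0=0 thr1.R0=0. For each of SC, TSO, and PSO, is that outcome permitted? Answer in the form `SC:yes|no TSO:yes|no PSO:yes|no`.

outcome vector order: (thr0.R0,thr1.R0)
SC: 3 outcomes — {(0,1) (2,0) (2,1)}
TSO: 4 outcomes — {(0,0) (0,1) (2,0) (2,1)}
PSO: 4 outcomes — {(0,0) (0,1) (2,0) (2,1)}
target (0,0) ∈ {TSO,PSO}

SC:no TSO:yes PSO:yes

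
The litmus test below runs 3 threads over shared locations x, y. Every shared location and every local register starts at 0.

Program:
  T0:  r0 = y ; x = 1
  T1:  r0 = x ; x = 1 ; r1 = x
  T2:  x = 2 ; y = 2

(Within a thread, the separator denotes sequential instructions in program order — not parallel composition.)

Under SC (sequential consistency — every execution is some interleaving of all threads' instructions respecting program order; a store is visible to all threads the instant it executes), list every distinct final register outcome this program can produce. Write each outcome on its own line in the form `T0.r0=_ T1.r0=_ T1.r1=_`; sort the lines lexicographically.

T0.r0=0 T1.r0=0 T1.r1=1
T0.r0=0 T1.r0=0 T1.r1=2
T0.r0=0 T1.r0=1 T1.r1=1
T0.r0=0 T1.r0=1 T1.r1=2
T0.r0=0 T1.r0=2 T1.r1=1
T0.r0=2 T1.r0=0 T1.r1=1
T0.r0=2 T1.r0=0 T1.r1=2
T0.r0=2 T1.r0=1 T1.r1=1
T0.r0=2 T1.r0=2 T1.r1=1

outcome vector order: (T0.r0,T1.r0,T1.r1)
|SC outcomes| = 9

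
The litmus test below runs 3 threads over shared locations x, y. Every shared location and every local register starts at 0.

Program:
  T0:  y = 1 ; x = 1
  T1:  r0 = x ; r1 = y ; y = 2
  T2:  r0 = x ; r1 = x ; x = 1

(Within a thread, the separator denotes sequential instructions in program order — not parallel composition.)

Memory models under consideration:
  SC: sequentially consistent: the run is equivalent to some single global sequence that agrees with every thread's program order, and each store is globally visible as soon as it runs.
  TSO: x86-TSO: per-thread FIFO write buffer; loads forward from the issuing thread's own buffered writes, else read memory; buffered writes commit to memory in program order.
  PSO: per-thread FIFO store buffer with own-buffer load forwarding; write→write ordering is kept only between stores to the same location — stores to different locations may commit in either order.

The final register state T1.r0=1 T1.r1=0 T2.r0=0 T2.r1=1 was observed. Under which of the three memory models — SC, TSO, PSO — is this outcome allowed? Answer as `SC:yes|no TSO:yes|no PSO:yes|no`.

SC:no TSO:no PSO:yes

outcome vector order: (T1.r0,T1.r1,T2.r0,T2.r1)
SC: 10 outcomes — {(0,0,0,0); (0,0,0,1); (0,0,1,1); (0,1,0,0); (0,1,0,1); (0,1,1,1); (1,0,0,0); (1,1,0,0); (1,1,0,1); (1,1,1,1)}
TSO: 10 outcomes — {(0,0,0,0); (0,0,0,1); (0,0,1,1); (0,1,0,0); (0,1,0,1); (0,1,1,1); (1,0,0,0); (1,1,0,0); (1,1,0,1); (1,1,1,1)}
PSO: 12 outcomes — {(0,0,0,0); (0,0,0,1); (0,0,1,1); (0,1,0,0); (0,1,0,1); (0,1,1,1); (1,0,0,0); (1,0,0,1); (1,0,1,1); (1,1,0,0); (1,1,0,1); (1,1,1,1)}
target (1,0,0,1) ∈ {PSO}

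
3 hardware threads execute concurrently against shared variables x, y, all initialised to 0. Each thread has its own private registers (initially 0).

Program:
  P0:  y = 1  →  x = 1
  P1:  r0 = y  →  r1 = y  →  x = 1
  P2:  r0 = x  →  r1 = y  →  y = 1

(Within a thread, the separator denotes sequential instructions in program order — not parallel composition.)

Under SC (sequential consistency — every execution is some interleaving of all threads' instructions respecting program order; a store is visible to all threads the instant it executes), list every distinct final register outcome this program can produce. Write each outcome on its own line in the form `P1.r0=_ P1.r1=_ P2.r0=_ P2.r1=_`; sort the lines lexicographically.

P1.r0=0 P1.r1=0 P2.r0=0 P2.r1=0
P1.r0=0 P1.r1=0 P2.r0=0 P2.r1=1
P1.r0=0 P1.r1=0 P2.r0=1 P2.r1=0
P1.r0=0 P1.r1=0 P2.r0=1 P2.r1=1
P1.r0=0 P1.r1=1 P2.r0=0 P2.r1=0
P1.r0=0 P1.r1=1 P2.r0=0 P2.r1=1
P1.r0=0 P1.r1=1 P2.r0=1 P2.r1=1
P1.r0=1 P1.r1=1 P2.r0=0 P2.r1=0
P1.r0=1 P1.r1=1 P2.r0=0 P2.r1=1
P1.r0=1 P1.r1=1 P2.r0=1 P2.r1=1

outcome vector order: (P1.r0,P1.r1,P2.r0,P2.r1)
|SC outcomes| = 10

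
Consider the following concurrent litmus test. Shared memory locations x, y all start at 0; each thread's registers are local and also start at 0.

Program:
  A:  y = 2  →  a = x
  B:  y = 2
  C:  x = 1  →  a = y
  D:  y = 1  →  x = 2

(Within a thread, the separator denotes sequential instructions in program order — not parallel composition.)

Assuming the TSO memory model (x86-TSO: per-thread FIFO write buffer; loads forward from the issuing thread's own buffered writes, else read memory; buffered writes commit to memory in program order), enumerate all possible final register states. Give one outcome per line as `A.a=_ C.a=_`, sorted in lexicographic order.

A.a=0 C.a=0
A.a=0 C.a=1
A.a=0 C.a=2
A.a=1 C.a=0
A.a=1 C.a=1
A.a=1 C.a=2
A.a=2 C.a=0
A.a=2 C.a=1
A.a=2 C.a=2

outcome vector order: (A.a,C.a)
|TSO outcomes| = 9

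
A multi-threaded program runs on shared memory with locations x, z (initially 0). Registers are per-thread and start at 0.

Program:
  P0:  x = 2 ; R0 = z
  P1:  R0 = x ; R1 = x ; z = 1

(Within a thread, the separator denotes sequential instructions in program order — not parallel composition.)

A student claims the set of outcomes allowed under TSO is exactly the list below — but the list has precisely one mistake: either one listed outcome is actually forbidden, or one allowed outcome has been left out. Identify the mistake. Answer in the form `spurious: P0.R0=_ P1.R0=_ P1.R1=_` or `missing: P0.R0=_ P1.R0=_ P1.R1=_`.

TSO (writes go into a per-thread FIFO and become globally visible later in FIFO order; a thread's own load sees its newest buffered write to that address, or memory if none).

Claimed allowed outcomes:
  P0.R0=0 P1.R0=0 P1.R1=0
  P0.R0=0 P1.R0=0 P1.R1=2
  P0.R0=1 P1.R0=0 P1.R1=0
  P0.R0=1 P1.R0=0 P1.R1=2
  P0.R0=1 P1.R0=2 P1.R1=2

outcome vector order: (P0.R0,P1.R0,P1.R1)
TSO (6): (0,0,0) (0,0,2) (0,2,2) (1,0,0) (1,0,2) (1,2,2)
TSO∖claimed = {(0,2,2)}

missing: P0.R0=0 P1.R0=2 P1.R1=2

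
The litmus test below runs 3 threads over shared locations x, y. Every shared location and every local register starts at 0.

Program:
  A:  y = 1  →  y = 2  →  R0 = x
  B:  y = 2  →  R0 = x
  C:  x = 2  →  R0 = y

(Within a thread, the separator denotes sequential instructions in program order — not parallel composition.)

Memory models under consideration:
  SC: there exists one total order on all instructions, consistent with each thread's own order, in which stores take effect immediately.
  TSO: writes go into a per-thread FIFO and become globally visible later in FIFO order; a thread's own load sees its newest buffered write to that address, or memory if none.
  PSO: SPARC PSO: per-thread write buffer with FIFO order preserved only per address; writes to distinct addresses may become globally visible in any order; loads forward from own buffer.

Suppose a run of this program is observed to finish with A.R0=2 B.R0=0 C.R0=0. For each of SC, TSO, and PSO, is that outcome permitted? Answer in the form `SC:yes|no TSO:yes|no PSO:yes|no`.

outcome vector order: (A.R0,B.R0,C.R0)
under SC → 0/0/2; 0/2/2; 2/0/1; 2/0/2; 2/2/0; 2/2/1; 2/2/2
under TSO → 0/0/0; 0/0/1; 0/0/2; 0/2/0; 0/2/1; 0/2/2; 2/0/0; 2/0/1; 2/0/2; 2/2/0; 2/2/1; 2/2/2
under PSO → 0/0/0; 0/0/1; 0/0/2; 0/2/0; 0/2/1; 0/2/2; 2/0/0; 2/0/1; 2/0/2; 2/2/0; 2/2/1; 2/2/2
target 2/0/0 ∈ {TSO,PSO}

SC:no TSO:yes PSO:yes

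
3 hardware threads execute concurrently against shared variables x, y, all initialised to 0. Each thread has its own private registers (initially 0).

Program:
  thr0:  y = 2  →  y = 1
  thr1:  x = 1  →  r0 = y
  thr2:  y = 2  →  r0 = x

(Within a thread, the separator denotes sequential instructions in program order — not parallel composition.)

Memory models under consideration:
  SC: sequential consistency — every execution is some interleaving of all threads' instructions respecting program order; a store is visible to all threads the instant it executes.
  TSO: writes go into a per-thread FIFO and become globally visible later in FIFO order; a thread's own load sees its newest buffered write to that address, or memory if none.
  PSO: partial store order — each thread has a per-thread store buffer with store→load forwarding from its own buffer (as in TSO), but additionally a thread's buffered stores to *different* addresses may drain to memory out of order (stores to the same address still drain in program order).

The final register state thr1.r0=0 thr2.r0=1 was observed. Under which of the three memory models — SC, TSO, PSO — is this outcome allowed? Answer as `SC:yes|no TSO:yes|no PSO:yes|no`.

SC:yes TSO:yes PSO:yes

outcome vector order: (thr1.r0,thr2.r0)
under SC → 01 10 11 20 21
under TSO → 00 01 10 11 20 21
under PSO → 00 01 10 11 20 21
target 01 ∈ {SC,TSO,PSO}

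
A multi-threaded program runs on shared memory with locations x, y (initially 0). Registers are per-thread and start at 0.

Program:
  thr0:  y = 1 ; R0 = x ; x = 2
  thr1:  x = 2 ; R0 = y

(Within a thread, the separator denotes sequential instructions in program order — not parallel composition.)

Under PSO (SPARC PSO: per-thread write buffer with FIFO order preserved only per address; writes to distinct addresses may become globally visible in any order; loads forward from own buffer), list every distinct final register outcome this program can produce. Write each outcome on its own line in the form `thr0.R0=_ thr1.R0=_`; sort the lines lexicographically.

thr0.R0=0 thr1.R0=0
thr0.R0=0 thr1.R0=1
thr0.R0=2 thr1.R0=0
thr0.R0=2 thr1.R0=1

outcome vector order: (thr0.R0,thr1.R0)
|PSO outcomes| = 4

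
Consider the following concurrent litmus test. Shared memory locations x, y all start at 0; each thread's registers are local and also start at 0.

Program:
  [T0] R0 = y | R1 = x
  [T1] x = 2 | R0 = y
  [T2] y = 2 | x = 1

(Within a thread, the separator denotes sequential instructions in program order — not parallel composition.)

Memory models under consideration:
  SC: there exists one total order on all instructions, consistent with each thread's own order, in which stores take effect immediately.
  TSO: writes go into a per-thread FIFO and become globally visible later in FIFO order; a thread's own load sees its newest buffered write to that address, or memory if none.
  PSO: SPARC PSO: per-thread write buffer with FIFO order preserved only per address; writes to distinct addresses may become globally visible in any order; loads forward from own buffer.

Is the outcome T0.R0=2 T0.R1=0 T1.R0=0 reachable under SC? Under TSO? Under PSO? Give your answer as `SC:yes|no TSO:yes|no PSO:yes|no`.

outcome vector order: (T0.R0,T0.R1,T1.R0)
SC (11): 000 002 010 012 020 022 202 210 212 220 222
TSO (12): 000 002 010 012 020 022 200 202 210 212 220 222
PSO (12): 000 002 010 012 020 022 200 202 210 212 220 222
target 200 ∈ {TSO,PSO}

SC:no TSO:yes PSO:yes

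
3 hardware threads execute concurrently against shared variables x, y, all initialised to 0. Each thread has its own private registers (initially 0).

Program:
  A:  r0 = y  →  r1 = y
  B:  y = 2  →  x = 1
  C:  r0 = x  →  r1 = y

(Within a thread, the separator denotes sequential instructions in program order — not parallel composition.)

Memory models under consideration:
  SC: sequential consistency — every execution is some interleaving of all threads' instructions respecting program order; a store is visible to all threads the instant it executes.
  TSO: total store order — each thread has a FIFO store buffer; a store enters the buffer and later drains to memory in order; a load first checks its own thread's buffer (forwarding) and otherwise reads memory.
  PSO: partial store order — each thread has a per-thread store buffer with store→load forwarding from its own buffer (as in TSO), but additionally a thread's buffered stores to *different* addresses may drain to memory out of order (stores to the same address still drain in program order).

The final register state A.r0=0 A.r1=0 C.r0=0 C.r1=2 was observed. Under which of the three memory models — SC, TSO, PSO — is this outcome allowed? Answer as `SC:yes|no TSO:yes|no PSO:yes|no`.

SC:yes TSO:yes PSO:yes

outcome vector order: (A.r0,A.r1,C.r0,C.r1)
SC: 9 outcomes — {0000, 0002, 0012, 0200, 0202, 0212, 2200, 2202, 2212}
TSO: 9 outcomes — {0000, 0002, 0012, 0200, 0202, 0212, 2200, 2202, 2212}
PSO: 12 outcomes — {0000, 0002, 0010, 0012, 0200, 0202, 0210, 0212, 2200, 2202, 2210, 2212}
target 0002 ∈ {SC,TSO,PSO}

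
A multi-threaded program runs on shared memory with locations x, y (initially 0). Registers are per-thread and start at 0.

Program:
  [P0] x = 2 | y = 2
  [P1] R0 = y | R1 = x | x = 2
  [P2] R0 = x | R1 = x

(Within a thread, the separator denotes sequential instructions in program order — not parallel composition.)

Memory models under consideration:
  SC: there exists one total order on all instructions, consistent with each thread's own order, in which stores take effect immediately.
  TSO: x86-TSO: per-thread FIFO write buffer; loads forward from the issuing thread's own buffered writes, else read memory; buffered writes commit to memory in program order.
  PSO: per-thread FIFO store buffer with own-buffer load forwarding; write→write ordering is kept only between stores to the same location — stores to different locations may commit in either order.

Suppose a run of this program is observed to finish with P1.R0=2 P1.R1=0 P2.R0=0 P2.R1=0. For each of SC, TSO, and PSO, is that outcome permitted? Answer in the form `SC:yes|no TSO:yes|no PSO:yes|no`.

outcome vector order: (P1.R0,P1.R1,P2.R0,P2.R1)
SC: 9 outcomes — {0000; 0002; 0022; 0200; 0202; 0222; 2200; 2202; 2222}
TSO: 9 outcomes — {0000; 0002; 0022; 0200; 0202; 0222; 2200; 2202; 2222}
PSO: 12 outcomes — {0000; 0002; 0022; 0200; 0202; 0222; 2000; 2002; 2022; 2200; 2202; 2222}
target 2000 ∈ {PSO}

SC:no TSO:no PSO:yes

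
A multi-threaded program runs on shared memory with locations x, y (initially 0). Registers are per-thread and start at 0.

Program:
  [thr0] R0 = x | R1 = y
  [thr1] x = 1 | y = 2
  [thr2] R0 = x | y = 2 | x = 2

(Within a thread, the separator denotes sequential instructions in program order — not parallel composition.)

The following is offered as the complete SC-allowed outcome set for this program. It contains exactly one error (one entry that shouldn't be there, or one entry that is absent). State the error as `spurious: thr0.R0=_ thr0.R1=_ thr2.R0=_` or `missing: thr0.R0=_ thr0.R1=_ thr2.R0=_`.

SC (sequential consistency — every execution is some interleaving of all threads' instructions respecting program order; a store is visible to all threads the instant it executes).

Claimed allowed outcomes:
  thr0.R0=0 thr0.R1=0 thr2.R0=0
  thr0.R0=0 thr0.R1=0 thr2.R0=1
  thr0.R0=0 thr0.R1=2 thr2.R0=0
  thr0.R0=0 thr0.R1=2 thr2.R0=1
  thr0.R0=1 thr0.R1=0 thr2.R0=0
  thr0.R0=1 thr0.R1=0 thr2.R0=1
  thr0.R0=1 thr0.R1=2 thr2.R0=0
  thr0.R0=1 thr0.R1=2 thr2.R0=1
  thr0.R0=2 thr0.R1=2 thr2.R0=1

outcome vector order: (thr0.R0,thr0.R1,thr2.R0)
[SC] allowed = {<0 0 0>, <0 0 1>, <0 2 0>, <0 2 1>, <1 0 0>, <1 0 1>, <1 2 0>, <1 2 1>, <2 2 0>, <2 2 1>}
SC∖claimed = {<2 2 0>}

missing: thr0.R0=2 thr0.R1=2 thr2.R0=0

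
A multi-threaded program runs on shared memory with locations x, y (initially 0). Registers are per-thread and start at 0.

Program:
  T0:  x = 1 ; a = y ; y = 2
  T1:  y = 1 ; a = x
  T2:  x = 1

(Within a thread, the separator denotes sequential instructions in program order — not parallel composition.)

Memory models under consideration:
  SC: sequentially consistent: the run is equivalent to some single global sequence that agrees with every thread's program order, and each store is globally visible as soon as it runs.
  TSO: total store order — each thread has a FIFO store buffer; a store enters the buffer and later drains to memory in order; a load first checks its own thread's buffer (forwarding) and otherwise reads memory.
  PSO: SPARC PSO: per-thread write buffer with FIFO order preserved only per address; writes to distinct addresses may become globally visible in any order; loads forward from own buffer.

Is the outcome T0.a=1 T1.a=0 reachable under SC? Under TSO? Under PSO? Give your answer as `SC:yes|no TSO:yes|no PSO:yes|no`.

SC:yes TSO:yes PSO:yes

outcome vector order: (T0.a,T1.a)
[SC] allowed = {0/1; 1/0; 1/1}
[TSO] allowed = {0/0; 0/1; 1/0; 1/1}
[PSO] allowed = {0/0; 0/1; 1/0; 1/1}
target 1/0 ∈ {SC,TSO,PSO}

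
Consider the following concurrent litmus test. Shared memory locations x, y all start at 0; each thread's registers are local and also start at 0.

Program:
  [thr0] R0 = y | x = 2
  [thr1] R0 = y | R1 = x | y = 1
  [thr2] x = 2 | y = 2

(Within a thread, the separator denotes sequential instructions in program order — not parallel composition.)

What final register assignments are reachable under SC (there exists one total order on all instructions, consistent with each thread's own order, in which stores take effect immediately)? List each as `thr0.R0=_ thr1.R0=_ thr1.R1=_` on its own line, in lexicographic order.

thr0.R0=0 thr1.R0=0 thr1.R1=0
thr0.R0=0 thr1.R0=0 thr1.R1=2
thr0.R0=0 thr1.R0=2 thr1.R1=2
thr0.R0=1 thr1.R0=0 thr1.R1=0
thr0.R0=1 thr1.R0=0 thr1.R1=2
thr0.R0=1 thr1.R0=2 thr1.R1=2
thr0.R0=2 thr1.R0=0 thr1.R1=0
thr0.R0=2 thr1.R0=0 thr1.R1=2
thr0.R0=2 thr1.R0=2 thr1.R1=2

outcome vector order: (thr0.R0,thr1.R0,thr1.R1)
|SC outcomes| = 9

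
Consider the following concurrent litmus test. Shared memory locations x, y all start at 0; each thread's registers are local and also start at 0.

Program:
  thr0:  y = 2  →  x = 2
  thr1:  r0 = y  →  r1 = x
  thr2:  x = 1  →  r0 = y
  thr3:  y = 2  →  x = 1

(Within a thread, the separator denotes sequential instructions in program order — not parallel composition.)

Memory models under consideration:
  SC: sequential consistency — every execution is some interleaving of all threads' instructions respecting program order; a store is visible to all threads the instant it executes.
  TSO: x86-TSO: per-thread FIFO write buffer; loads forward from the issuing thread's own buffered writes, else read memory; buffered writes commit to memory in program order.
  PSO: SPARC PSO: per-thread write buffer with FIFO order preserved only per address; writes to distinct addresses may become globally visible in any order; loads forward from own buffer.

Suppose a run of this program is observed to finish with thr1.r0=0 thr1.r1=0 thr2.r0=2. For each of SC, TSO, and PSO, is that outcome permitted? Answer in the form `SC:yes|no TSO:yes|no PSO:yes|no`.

SC:yes TSO:yes PSO:yes

outcome vector order: (thr1.r0,thr1.r1,thr2.r0)
under SC → 0/0/0, 0/0/2, 0/1/0, 0/1/2, 0/2/0, 0/2/2, 2/0/2, 2/1/0, 2/1/2, 2/2/0, 2/2/2
under TSO → 0/0/0, 0/0/2, 0/1/0, 0/1/2, 0/2/0, 0/2/2, 2/0/0, 2/0/2, 2/1/0, 2/1/2, 2/2/0, 2/2/2
under PSO → 0/0/0, 0/0/2, 0/1/0, 0/1/2, 0/2/0, 0/2/2, 2/0/0, 2/0/2, 2/1/0, 2/1/2, 2/2/0, 2/2/2
target 0/0/2 ∈ {SC,TSO,PSO}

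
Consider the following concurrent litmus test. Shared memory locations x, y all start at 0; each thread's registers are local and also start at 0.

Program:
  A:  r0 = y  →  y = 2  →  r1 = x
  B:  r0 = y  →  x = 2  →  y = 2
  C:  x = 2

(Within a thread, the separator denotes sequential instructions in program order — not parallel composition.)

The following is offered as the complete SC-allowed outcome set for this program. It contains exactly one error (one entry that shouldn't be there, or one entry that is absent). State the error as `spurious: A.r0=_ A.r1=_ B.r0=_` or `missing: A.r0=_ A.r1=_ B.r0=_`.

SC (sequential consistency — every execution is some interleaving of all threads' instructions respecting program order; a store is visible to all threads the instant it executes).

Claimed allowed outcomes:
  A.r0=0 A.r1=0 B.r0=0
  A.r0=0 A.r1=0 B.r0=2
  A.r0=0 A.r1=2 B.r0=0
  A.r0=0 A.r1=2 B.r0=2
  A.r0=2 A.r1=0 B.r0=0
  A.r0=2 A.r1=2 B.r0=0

outcome vector order: (A.r0,A.r1,B.r0)
SC: 5 outcomes — {<0 0 0>, <0 0 2>, <0 2 0>, <0 2 2>, <2 2 0>}
claimed∖SC = {<2 0 0>}

spurious: A.r0=2 A.r1=0 B.r0=0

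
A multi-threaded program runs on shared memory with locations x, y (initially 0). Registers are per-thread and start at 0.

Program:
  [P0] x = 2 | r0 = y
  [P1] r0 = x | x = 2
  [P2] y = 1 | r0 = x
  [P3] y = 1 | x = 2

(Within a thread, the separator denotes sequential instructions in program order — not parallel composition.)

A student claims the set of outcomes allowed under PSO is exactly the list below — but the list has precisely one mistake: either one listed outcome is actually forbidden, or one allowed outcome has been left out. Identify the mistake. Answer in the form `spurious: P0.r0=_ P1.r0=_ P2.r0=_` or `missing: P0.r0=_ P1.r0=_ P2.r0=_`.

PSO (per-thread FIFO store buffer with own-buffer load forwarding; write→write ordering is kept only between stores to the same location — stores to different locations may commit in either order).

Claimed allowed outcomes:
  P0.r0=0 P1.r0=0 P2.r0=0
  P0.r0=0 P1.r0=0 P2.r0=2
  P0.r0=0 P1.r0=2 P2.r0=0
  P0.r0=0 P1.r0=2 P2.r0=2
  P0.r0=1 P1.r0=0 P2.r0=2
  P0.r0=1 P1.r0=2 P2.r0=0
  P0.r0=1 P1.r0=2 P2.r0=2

outcome vector order: (P0.r0,P1.r0,P2.r0)
PSO: 8 outcomes — {000, 002, 020, 022, 100, 102, 120, 122}
PSO∖claimed = {100}

missing: P0.r0=1 P1.r0=0 P2.r0=0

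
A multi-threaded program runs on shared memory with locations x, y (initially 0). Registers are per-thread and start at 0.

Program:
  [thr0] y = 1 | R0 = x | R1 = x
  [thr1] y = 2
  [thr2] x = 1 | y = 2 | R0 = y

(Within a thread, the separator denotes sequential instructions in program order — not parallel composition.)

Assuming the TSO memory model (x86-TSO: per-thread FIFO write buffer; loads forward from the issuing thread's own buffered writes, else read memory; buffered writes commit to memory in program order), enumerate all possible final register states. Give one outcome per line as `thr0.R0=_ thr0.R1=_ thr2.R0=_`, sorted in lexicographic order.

outcome vector order: (thr0.R0,thr0.R1,thr2.R0)
|TSO outcomes| = 6

thr0.R0=0 thr0.R1=0 thr2.R0=1
thr0.R0=0 thr0.R1=0 thr2.R0=2
thr0.R0=0 thr0.R1=1 thr2.R0=1
thr0.R0=0 thr0.R1=1 thr2.R0=2
thr0.R0=1 thr0.R1=1 thr2.R0=1
thr0.R0=1 thr0.R1=1 thr2.R0=2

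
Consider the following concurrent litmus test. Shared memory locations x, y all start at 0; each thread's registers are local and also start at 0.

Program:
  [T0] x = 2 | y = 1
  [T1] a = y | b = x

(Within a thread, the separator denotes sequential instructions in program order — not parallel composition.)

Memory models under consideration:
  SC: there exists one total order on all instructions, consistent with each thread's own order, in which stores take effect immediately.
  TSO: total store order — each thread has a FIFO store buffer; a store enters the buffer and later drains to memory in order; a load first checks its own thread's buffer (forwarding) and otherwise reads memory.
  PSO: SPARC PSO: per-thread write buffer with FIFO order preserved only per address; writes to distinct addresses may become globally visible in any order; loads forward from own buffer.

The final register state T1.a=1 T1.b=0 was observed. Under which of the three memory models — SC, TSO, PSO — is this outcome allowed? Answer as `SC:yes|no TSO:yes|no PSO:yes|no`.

SC:no TSO:no PSO:yes

outcome vector order: (T1.a,T1.b)
under SC → 0/0; 0/2; 1/2
under TSO → 0/0; 0/2; 1/2
under PSO → 0/0; 0/2; 1/0; 1/2
target 1/0 ∈ {PSO}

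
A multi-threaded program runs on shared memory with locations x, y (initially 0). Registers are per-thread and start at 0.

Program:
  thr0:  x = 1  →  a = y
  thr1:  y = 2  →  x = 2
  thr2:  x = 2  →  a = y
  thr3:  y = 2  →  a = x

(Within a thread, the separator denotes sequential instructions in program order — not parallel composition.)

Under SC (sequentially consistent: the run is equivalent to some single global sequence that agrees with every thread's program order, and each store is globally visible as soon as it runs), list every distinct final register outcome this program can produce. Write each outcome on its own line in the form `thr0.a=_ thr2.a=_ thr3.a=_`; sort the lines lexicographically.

thr0.a=0 thr2.a=0 thr3.a=1
thr0.a=0 thr2.a=0 thr3.a=2
thr0.a=0 thr2.a=2 thr3.a=1
thr0.a=0 thr2.a=2 thr3.a=2
thr0.a=2 thr2.a=0 thr3.a=1
thr0.a=2 thr2.a=0 thr3.a=2
thr0.a=2 thr2.a=2 thr3.a=0
thr0.a=2 thr2.a=2 thr3.a=1
thr0.a=2 thr2.a=2 thr3.a=2

outcome vector order: (thr0.a,thr2.a,thr3.a)
|SC outcomes| = 9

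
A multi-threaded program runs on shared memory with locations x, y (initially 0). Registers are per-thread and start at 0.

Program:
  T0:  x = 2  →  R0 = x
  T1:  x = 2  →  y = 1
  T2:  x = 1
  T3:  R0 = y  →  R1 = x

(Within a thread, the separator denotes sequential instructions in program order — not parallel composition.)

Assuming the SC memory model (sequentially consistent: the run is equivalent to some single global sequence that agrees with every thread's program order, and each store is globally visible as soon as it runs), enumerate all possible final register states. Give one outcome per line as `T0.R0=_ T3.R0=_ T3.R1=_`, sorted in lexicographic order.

T0.R0=1 T3.R0=0 T3.R1=0
T0.R0=1 T3.R0=0 T3.R1=1
T0.R0=1 T3.R0=0 T3.R1=2
T0.R0=1 T3.R0=1 T3.R1=1
T0.R0=1 T3.R0=1 T3.R1=2
T0.R0=2 T3.R0=0 T3.R1=0
T0.R0=2 T3.R0=0 T3.R1=1
T0.R0=2 T3.R0=0 T3.R1=2
T0.R0=2 T3.R0=1 T3.R1=1
T0.R0=2 T3.R0=1 T3.R1=2

outcome vector order: (T0.R0,T3.R0,T3.R1)
|SC outcomes| = 10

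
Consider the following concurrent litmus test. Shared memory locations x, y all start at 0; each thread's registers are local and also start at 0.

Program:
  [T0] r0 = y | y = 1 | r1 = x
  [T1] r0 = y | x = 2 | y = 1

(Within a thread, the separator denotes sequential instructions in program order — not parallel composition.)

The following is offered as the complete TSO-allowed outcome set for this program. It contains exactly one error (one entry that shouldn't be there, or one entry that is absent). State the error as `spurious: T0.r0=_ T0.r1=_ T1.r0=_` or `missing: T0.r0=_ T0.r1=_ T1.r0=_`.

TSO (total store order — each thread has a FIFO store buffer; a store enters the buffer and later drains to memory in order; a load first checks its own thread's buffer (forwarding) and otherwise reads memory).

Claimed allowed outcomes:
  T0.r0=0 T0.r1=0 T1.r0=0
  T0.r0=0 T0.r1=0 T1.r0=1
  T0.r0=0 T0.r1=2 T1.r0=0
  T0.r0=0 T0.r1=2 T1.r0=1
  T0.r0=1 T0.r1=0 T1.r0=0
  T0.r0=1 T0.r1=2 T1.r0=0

outcome vector order: (T0.r0,T0.r1,T1.r0)
under TSO → <0 0 0>; <0 0 1>; <0 2 0>; <0 2 1>; <1 2 0>
claimed∖TSO = {<1 0 0>}

spurious: T0.r0=1 T0.r1=0 T1.r0=0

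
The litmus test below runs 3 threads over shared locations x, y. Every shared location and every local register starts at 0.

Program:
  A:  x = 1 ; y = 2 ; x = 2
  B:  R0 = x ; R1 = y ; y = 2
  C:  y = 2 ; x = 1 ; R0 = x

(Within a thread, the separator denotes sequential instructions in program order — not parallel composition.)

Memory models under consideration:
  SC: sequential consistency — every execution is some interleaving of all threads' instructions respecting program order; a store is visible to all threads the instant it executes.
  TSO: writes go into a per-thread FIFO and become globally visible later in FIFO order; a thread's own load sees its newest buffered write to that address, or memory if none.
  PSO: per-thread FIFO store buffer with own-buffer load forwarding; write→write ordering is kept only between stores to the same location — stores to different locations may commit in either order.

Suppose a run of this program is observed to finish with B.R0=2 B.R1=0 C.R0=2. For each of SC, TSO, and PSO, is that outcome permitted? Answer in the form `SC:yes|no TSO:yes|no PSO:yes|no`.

SC:no TSO:no PSO:yes

outcome vector order: (B.R0,B.R1,C.R0)
[SC] allowed = {(0,0,1) (0,0,2) (0,2,1) (0,2,2) (1,0,1) (1,0,2) (1,2,1) (1,2,2) (2,2,1) (2,2,2)}
[TSO] allowed = {(0,0,1) (0,0,2) (0,2,1) (0,2,2) (1,0,1) (1,0,2) (1,2,1) (1,2,2) (2,2,1) (2,2,2)}
[PSO] allowed = {(0,0,1) (0,0,2) (0,2,1) (0,2,2) (1,0,1) (1,0,2) (1,2,1) (1,2,2) (2,0,1) (2,0,2) (2,2,1) (2,2,2)}
target (2,0,2) ∈ {PSO}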